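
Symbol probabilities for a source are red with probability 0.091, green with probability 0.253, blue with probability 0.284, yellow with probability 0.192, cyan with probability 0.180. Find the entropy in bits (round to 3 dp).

2.235 bits

H = −Σ pᵢ log₂ pᵢ.
−0.091·log₂(0.091) = 0.3147
−0.253·log₂(0.253) = 0.5016
−0.284·log₂(0.284) = 0.5158
−0.192·log₂(0.192) = 0.4571
−0.180·log₂(0.180) = 0.4453
Sum ≈ 2.2345 → 2.235 bits.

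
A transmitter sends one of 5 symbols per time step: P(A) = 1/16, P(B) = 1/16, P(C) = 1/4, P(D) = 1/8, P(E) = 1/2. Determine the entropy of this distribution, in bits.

1.875 bits

Each probability is a power of 1/2, so log₂(1/p) is an integer.
H = Σ p·log₂(1/p) = 1/16·4 + 1/16·4 + 1/4·2 + 1/8·3 + 1/2·1 = 1.875 bits.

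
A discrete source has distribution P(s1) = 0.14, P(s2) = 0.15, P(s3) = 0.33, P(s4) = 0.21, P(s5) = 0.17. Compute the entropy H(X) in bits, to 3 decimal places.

2.243 bits

H = −Σ pᵢ log₂ pᵢ.
−0.14·log₂(0.14) = 0.3971
−0.15·log₂(0.15) = 0.4105
−0.33·log₂(0.33) = 0.5278
−0.21·log₂(0.21) = 0.4728
−0.17·log₂(0.17) = 0.4346
Sum ≈ 2.2429 → 2.243 bits.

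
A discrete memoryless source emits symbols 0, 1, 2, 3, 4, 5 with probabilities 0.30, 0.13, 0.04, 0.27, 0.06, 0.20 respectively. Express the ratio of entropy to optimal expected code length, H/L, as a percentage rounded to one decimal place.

Entropy H = −Σ p log₂ p ≈ 2.3074 bits.
Huffman merges: 1/25+3/50→1/10; 1/10+13/100→23/100; 1/5+23/100→43/100; 27/100+3/10→57/100; 43/100+57/100→1. L = 233/100 ≈ 2.3300.
Efficiency = H/L = 2.3074/2.3300 = 99.0%.

99.0%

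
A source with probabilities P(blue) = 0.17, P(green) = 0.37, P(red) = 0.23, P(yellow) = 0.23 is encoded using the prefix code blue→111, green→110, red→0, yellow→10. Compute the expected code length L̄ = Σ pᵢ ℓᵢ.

L̄ = Σ pᵢ·ℓᵢ = 0.17·3 + 0.37·3 + 0.23·1 + 0.23·2 = 2.31 bits/symbol.

2.31 bits/symbol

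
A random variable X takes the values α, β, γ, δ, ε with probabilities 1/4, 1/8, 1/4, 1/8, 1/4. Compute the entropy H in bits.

2.25 bits

Each probability is a power of 1/2, so log₂(1/p) is an integer.
H = Σ p·log₂(1/p) = 1/4·2 + 1/8·3 + 1/4·2 + 1/8·3 + 1/4·2 = 2.25 bits.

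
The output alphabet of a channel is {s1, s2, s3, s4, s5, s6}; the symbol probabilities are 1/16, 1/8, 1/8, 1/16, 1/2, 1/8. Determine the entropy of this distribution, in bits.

Each probability is a power of 1/2, so log₂(1/p) is an integer.
H = Σ p·log₂(1/p) = 1/16·4 + 1/8·3 + 1/8·3 + 1/16·4 + 1/2·1 + 1/8·3 = 2.125 bits.

2.125 bits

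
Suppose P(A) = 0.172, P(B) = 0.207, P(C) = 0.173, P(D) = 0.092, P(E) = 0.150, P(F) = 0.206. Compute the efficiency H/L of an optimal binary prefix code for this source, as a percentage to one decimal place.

98.3%

Entropy H = −Σ p log₂ p ≈ 2.5418 bits.
Huffman merges: 23/250+3/20→121/500; 43/250+173/1000→69/200; 103/500+207/1000→413/1000; 121/500+69/200→587/1000; 413/1000+587/1000→1. L = 2587/1000 ≈ 2.5870.
Efficiency = H/L = 2.5418/2.5870 = 98.3%.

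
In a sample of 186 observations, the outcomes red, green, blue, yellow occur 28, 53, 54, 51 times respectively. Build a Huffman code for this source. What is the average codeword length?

2 bits/symbol

Probabilities are the counts divided by 186.
Repeatedly combine the two least-probable nodes; the expected code length is the sum of the merged weights.
merge 14/93 + 17/62 → 79/186
merge 53/186 + 9/31 → 107/186
merge 79/186 + 107/186 → 1
L = 79/186 + 107/186 + 1 = 2 bits/symbol.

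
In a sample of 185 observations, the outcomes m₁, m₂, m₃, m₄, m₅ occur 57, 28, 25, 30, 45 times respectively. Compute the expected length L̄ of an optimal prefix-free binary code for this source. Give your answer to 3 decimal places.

Probabilities are the counts divided by 185.
Repeatedly combine the two least-probable nodes; the expected code length is the sum of the merged weights.
merge 5/37 + 28/185 → 53/185
merge 6/37 + 9/37 → 15/37
merge 53/185 + 57/185 → 22/37
merge 15/37 + 22/37 → 1
L = 53/185 + 15/37 + 22/37 + 1 = 423/185 ≈ 2.286 bits/symbol.

2.286 bits/symbol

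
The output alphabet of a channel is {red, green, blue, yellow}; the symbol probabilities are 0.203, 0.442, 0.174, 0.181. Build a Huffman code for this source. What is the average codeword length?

1.913 bits/symbol

Repeatedly combine the two least-probable nodes; the expected code length is the sum of the merged weights.
merge 87/500 + 181/1000 → 71/200
merge 203/1000 + 71/200 → 279/500
merge 221/500 + 279/500 → 1
L = 71/200 + 279/500 + 1 = 1913/1000 = 1.913 bits/symbol.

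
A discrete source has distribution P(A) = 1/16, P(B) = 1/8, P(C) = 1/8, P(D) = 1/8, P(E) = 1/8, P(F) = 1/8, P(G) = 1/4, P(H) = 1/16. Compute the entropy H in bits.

2.875 bits

Each probability is a power of 1/2, so log₂(1/p) is an integer.
H = Σ p·log₂(1/p) = 1/16·4 + 1/8·3 + 1/8·3 + 1/8·3 + 1/8·3 + 1/8·3 + 1/4·2 + 1/16·4 = 2.875 bits.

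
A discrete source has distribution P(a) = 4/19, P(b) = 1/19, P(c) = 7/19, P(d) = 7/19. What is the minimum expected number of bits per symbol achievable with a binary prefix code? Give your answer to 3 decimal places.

1.895 bits/symbol

Repeatedly combine the two least-probable nodes; the expected code length is the sum of the merged weights.
merge 1/19 + 4/19 → 5/19
merge 5/19 + 7/19 → 12/19
merge 7/19 + 12/19 → 1
L = 5/19 + 12/19 + 1 = 36/19 ≈ 1.895 bits/symbol.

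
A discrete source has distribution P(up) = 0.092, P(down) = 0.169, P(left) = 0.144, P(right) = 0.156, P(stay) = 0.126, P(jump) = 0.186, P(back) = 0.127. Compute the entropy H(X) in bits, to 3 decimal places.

H = −Σ pᵢ log₂ pᵢ.
−0.092·log₂(0.092) = 0.3167
−0.169·log₂(0.169) = 0.4335
−0.144·log₂(0.144) = 0.4026
−0.156·log₂(0.156) = 0.4181
−0.126·log₂(0.126) = 0.3766
−0.186·log₂(0.186) = 0.4514
−0.127·log₂(0.127) = 0.3781
Sum ≈ 2.7769 → 2.777 bits.

2.777 bits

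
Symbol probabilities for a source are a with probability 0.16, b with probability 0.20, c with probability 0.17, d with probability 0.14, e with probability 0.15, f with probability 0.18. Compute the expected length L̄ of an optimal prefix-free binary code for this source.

Repeatedly combine the two least-probable nodes; the expected code length is the sum of the merged weights.
merge 7/50 + 3/20 → 29/100
merge 4/25 + 17/100 → 33/100
merge 9/50 + 1/5 → 19/50
merge 29/100 + 33/100 → 31/50
merge 19/50 + 31/50 → 1
L = 29/100 + 33/100 + 19/50 + 31/50 + 1 = 131/50 = 2.62 bits/symbol.

2.62 bits/symbol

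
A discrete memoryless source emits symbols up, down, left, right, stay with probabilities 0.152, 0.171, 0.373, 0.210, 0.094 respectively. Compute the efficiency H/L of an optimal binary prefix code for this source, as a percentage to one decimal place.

96.7%

Entropy H = −Σ p log₂ p ≈ 2.1730 bits.
Huffman merges: 47/500+19/125→123/500; 171/1000+21/100→381/1000; 123/500+373/1000→619/1000; 381/1000+619/1000→1. L = 1123/500 ≈ 2.2460.
Efficiency = H/L = 2.1730/2.2460 = 96.7%.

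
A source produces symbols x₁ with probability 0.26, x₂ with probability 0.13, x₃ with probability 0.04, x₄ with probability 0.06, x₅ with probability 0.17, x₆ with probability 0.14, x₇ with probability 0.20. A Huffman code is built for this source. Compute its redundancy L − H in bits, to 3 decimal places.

0.027 bits

Entropy H = −Σ p log₂ p ≈ 2.6133 bits.
Huffman merges: 1/25+3/50→1/10; 1/10+13/100→23/100; 7/50+17/100→31/100; 1/5+23/100→43/100; 13/50+31/100→57/100; 43/100+57/100→1. L = 66/25 ≈ 2.6400.
L − H = 2.6400 − 2.6133 = 0.027 bits.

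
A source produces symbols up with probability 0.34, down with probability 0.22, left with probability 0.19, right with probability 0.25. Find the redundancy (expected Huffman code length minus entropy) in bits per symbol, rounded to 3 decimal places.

0.035 bits

Entropy H = −Σ p log₂ p ≈ 1.9650 bits.
Huffman merges: 19/100+11/50→41/100; 1/4+17/50→59/100; 41/100+59/100→1. L = 2 ≈ 2.0000.
L − H = 2.0000 − 1.9650 = 0.035 bits.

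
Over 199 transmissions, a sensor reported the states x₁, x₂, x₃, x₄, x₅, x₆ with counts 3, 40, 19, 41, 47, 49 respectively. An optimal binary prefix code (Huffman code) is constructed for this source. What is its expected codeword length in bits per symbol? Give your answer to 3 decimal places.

2.422 bits/symbol

Probabilities are the counts divided by 199.
Repeatedly combine the two least-probable nodes; the expected code length is the sum of the merged weights.
merge 3/199 + 19/199 → 22/199
merge 22/199 + 40/199 → 62/199
merge 41/199 + 47/199 → 88/199
merge 49/199 + 62/199 → 111/199
merge 88/199 + 111/199 → 1
L = 22/199 + 62/199 + 88/199 + 111/199 + 1 = 482/199 ≈ 2.422 bits/symbol.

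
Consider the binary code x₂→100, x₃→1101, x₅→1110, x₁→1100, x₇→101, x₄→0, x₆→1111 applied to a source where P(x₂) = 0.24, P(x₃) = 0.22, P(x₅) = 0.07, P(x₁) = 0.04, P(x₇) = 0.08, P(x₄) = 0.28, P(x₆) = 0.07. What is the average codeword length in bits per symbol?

L̄ = Σ pᵢ·ℓᵢ = 0.24·3 + 0.22·4 + 0.07·4 + 0.04·4 + 0.08·3 + 0.28·1 + 0.07·4 = 2.84 bits/symbol.

2.84 bits/symbol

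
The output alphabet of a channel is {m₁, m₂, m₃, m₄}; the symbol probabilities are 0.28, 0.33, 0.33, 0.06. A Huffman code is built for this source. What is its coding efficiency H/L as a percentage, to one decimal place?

Entropy H = −Σ p log₂ p ≈ 1.8134 bits.
Huffman merges: 3/50+7/25→17/50; 33/100+33/100→33/50; 17/50+33/50→1. L = 2 ≈ 2.0000.
Efficiency = H/L = 1.8134/2.0000 = 90.7%.

90.7%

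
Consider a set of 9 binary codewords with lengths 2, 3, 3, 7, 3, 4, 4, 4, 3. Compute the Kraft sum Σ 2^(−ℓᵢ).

0.9453125

With common denominator 2^7 = 128: Σ 2^(−ℓᵢ) = 32/128 + 16/128 + 16/128 + 1/128 + 16/128 + 8/128 + 8/128 + 8/128 + 16/128 = 121/128 = 0.9453125.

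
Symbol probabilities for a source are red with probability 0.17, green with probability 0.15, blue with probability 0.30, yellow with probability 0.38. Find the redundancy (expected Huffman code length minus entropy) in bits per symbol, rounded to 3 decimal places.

Entropy H = −Σ p log₂ p ≈ 1.8967 bits.
Huffman merges: 3/20+17/100→8/25; 3/10+8/25→31/50; 19/50+31/50→1. L = 97/50 ≈ 1.9400.
L − H = 1.9400 − 1.8967 = 0.043 bits.

0.043 bits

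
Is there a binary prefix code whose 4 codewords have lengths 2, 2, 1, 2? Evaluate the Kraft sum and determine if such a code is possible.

1.25; no

With common denominator 2^2 = 4: Σ 2^(−ℓᵢ) = 1/4 + 1/4 + 2/4 + 1/4 = 5/4 = 1.25.
Kraft's inequality requires Σ ≤ 1; here Σ = 1.25 > 1, so no such prefix code exists.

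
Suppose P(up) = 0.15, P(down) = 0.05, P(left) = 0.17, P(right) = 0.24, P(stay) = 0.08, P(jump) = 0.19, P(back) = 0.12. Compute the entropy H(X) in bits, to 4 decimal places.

2.6692 bits

H = −Σ pᵢ log₂ pᵢ.
−0.15·log₂(0.15) = 0.4105
−0.05·log₂(0.05) = 0.2161
−0.17·log₂(0.17) = 0.4346
−0.24·log₂(0.24) = 0.4941
−0.08·log₂(0.08) = 0.2915
−0.19·log₂(0.19) = 0.4552
−0.12·log₂(0.12) = 0.3671
Sum ≈ 2.6692 → 2.6692 bits.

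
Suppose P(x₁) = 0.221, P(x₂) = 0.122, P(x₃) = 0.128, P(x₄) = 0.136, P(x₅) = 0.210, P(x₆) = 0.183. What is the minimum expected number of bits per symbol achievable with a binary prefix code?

Repeatedly combine the two least-probable nodes; the expected code length is the sum of the merged weights.
merge 61/500 + 16/125 → 1/4
merge 17/125 + 183/1000 → 319/1000
merge 21/100 + 221/1000 → 431/1000
merge 1/4 + 319/1000 → 569/1000
merge 431/1000 + 569/1000 → 1
L = 1/4 + 319/1000 + 431/1000 + 569/1000 + 1 = 2569/1000 = 2.569 bits/symbol.

2.569 bits/symbol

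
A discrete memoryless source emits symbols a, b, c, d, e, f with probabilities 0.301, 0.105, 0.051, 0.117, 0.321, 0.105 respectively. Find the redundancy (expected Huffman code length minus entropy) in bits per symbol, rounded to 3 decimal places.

0.066 bits

Entropy H = −Σ p log₂ p ≈ 2.3116 bits.
Huffman merges: 51/1000+21/200→39/250; 21/200+117/1000→111/500; 39/250+111/500→189/500; 301/1000+321/1000→311/500; 189/500+311/500→1. L = 1189/500 ≈ 2.3780.
L − H = 2.3780 − 2.3116 = 0.066 bits.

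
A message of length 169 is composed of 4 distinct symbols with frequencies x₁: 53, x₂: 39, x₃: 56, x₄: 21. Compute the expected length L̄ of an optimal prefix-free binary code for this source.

2 bits/symbol

Probabilities are the counts divided by 169.
Repeatedly combine the two least-probable nodes; the expected code length is the sum of the merged weights.
merge 21/169 + 3/13 → 60/169
merge 53/169 + 56/169 → 109/169
merge 60/169 + 109/169 → 1
L = 60/169 + 109/169 + 1 = 2 bits/symbol.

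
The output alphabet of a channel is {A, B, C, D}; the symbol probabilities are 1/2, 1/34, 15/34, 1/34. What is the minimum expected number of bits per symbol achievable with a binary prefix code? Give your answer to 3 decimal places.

Repeatedly combine the two least-probable nodes; the expected code length is the sum of the merged weights.
merge 1/34 + 1/34 → 1/17
merge 1/17 + 15/34 → 1/2
merge 1/2 + 1/2 → 1
L = 1/17 + 1/2 + 1 = 53/34 ≈ 1.559 bits/symbol.

1.559 bits/symbol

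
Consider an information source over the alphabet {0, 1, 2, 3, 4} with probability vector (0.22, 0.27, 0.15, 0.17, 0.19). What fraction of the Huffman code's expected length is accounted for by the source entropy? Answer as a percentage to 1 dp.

98.7%

Entropy H = −Σ p log₂ p ≈ 2.2910 bits.
Huffman merges: 3/20+17/100→8/25; 19/100+11/50→41/100; 27/100+8/25→59/100; 41/100+59/100→1. L = 58/25 ≈ 2.3200.
Efficiency = H/L = 2.2910/2.3200 = 98.7%.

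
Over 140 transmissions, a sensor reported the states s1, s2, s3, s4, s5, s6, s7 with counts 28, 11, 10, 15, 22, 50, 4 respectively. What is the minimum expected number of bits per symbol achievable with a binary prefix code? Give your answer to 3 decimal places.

2.543 bits/symbol

Probabilities are the counts divided by 140.
Repeatedly combine the two least-probable nodes; the expected code length is the sum of the merged weights.
merge 1/35 + 1/14 → 1/10
merge 11/140 + 1/10 → 5/28
merge 3/28 + 11/70 → 37/140
merge 5/28 + 1/5 → 53/140
merge 37/140 + 5/14 → 87/140
merge 53/140 + 87/140 → 1
L = 1/10 + 5/28 + 37/140 + 53/140 + 87/140 + 1 = 89/35 ≈ 2.543 bits/symbol.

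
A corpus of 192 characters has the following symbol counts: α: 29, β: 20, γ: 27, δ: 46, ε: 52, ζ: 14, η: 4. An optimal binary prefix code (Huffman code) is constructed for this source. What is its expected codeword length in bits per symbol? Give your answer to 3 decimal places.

Probabilities are the counts divided by 192.
Repeatedly combine the two least-probable nodes; the expected code length is the sum of the merged weights.
merge 1/48 + 7/96 → 3/32
merge 3/32 + 5/48 → 19/96
merge 9/64 + 29/192 → 7/24
merge 19/96 + 23/96 → 7/16
merge 13/48 + 7/24 → 9/16
merge 7/16 + 9/16 → 1
L = 3/32 + 19/96 + 7/24 + 7/16 + 9/16 + 1 = 31/12 ≈ 2.583 bits/symbol.

2.583 bits/symbol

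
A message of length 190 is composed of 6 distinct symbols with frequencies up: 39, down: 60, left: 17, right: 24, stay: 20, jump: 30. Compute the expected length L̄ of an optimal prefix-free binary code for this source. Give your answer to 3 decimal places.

2.479 bits/symbol

Probabilities are the counts divided by 190.
Repeatedly combine the two least-probable nodes; the expected code length is the sum of the merged weights.
merge 17/190 + 2/19 → 37/190
merge 12/95 + 3/19 → 27/95
merge 37/190 + 39/190 → 2/5
merge 27/95 + 6/19 → 3/5
merge 2/5 + 3/5 → 1
L = 37/190 + 27/95 + 2/5 + 3/5 + 1 = 471/190 ≈ 2.479 bits/symbol.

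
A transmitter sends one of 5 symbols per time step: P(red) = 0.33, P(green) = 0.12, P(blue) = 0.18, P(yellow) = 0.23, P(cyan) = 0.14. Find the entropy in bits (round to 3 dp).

H = −Σ pᵢ log₂ pᵢ.
−0.33·log₂(0.33) = 0.5278
−0.12·log₂(0.12) = 0.3671
−0.18·log₂(0.18) = 0.4453
−0.23·log₂(0.23) = 0.4877
−0.14·log₂(0.14) = 0.3971
Sum ≈ 2.2250 → 2.225 bits.

2.225 bits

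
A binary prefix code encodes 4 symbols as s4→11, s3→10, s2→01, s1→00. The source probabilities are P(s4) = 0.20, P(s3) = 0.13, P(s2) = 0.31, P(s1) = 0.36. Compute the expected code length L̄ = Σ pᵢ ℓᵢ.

L̄ = Σ pᵢ·ℓᵢ = 0.20·2 + 0.13·2 + 0.31·2 + 0.36·2 = 2 bits/symbol.

2 bits/symbol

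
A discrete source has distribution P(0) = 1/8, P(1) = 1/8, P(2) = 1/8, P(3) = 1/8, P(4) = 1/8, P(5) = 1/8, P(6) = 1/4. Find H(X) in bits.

2.75 bits

Each probability is a power of 1/2, so log₂(1/p) is an integer.
H = Σ p·log₂(1/p) = 1/8·3 + 1/8·3 + 1/8·3 + 1/8·3 + 1/8·3 + 1/8·3 + 1/4·2 = 2.75 bits.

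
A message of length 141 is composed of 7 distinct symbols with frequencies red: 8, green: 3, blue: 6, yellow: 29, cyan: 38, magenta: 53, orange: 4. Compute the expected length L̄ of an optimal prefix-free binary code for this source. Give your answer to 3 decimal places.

Probabilities are the counts divided by 141.
Repeatedly combine the two least-probable nodes; the expected code length is the sum of the merged weights.
merge 1/47 + 4/141 → 7/141
merge 2/47 + 7/141 → 13/141
merge 8/141 + 13/141 → 7/47
merge 7/47 + 29/141 → 50/141
merge 38/141 + 50/141 → 88/141
merge 53/141 + 88/141 → 1
L = 7/141 + 13/141 + 7/47 + 50/141 + 88/141 + 1 = 320/141 ≈ 2.270 bits/symbol.

2.270 bits/symbol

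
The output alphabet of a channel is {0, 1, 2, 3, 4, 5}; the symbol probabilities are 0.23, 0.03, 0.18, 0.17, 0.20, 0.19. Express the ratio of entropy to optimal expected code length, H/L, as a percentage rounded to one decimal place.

94.9%

Entropy H = −Σ p log₂ p ≈ 2.4389 bits.
Huffman merges: 3/100+17/100→1/5; 9/50+19/100→37/100; 1/5+1/5→2/5; 23/100+37/100→3/5; 2/5+3/5→1. L = 257/100 ≈ 2.5700.
Efficiency = H/L = 2.4389/2.5700 = 94.9%.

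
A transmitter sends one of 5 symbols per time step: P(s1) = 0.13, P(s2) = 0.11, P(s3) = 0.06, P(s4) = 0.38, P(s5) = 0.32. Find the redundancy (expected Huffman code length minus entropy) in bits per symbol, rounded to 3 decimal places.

Entropy H = −Σ p log₂ p ≈ 2.0330 bits.
Huffman merges: 3/50+11/100→17/100; 13/100+17/100→3/10; 3/10+8/25→31/50; 19/50+31/50→1. L = 209/100 ≈ 2.0900.
L − H = 2.0900 − 2.0330 = 0.057 bits.

0.057 bits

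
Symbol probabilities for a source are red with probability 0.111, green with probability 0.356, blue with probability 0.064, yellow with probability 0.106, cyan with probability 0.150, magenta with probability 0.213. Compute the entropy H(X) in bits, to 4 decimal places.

2.3653 bits

H = −Σ pᵢ log₂ pᵢ.
−0.111·log₂(0.111) = 0.3520
−0.356·log₂(0.356) = 0.5305
−0.064·log₂(0.064) = 0.2538
−0.106·log₂(0.106) = 0.3432
−0.150·log₂(0.150) = 0.4105
−0.213·log₂(0.213) = 0.4752
Sum ≈ 2.3653 → 2.3653 bits.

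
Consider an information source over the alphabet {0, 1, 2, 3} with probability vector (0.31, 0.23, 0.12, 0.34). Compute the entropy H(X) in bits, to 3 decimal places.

1.908 bits

H = −Σ pᵢ log₂ pᵢ.
−0.31·log₂(0.31) = 0.5238
−0.23·log₂(0.23) = 0.4877
−0.12·log₂(0.12) = 0.3671
−0.34·log₂(0.34) = 0.5292
Sum ≈ 1.9077 → 1.908 bits.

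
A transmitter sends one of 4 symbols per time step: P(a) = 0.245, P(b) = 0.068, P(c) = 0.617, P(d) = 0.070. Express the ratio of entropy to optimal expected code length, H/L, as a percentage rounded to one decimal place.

Entropy H = −Σ p log₂ p ≈ 1.4593 bits.
Huffman merges: 17/250+7/100→69/500; 69/500+49/200→383/1000; 383/1000+617/1000→1. L = 1521/1000 ≈ 1.5210.
Efficiency = H/L = 1.4593/1.5210 = 95.9%.

95.9%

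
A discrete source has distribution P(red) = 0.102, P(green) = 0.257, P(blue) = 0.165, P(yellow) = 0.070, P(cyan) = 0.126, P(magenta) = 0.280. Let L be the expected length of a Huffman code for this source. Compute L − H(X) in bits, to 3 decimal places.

Entropy H = −Σ p log₂ p ≈ 2.4279 bits.
Huffman merges: 7/100+51/500→43/250; 63/500+33/200→291/1000; 43/250+257/1000→429/1000; 7/25+291/1000→571/1000; 429/1000+571/1000→1. L = 2463/1000 ≈ 2.4630.
L − H = 2.4630 − 2.4279 = 0.035 bits.

0.035 bits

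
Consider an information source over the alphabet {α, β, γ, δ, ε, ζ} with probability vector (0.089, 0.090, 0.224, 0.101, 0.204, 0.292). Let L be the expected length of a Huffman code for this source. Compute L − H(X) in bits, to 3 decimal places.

0.032 bits

Entropy H = −Σ p log₂ p ≈ 2.4272 bits.
Huffman merges: 89/1000+9/100→179/1000; 101/1000+179/1000→7/25; 51/250+28/125→107/250; 7/25+73/250→143/250; 107/250+143/250→1. L = 2459/1000 ≈ 2.4590.
L − H = 2.4590 − 2.4272 = 0.032 bits.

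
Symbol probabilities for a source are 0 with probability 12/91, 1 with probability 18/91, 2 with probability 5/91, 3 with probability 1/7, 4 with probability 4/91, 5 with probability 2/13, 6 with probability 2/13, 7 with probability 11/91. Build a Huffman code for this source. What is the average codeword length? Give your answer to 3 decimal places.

2.901 bits/symbol

Repeatedly combine the two least-probable nodes; the expected code length is the sum of the merged weights.
merge 4/91 + 5/91 → 9/91
merge 9/91 + 11/91 → 20/91
merge 12/91 + 1/7 → 25/91
merge 2/13 + 2/13 → 4/13
merge 18/91 + 20/91 → 38/91
merge 25/91 + 4/13 → 53/91
merge 38/91 + 53/91 → 1
L = 9/91 + 20/91 + 25/91 + 4/13 + 38/91 + 53/91 + 1 = 264/91 ≈ 2.901 bits/symbol.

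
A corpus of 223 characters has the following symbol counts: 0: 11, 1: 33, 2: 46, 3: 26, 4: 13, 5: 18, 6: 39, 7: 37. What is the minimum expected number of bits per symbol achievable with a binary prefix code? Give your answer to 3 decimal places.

2.901 bits/symbol

Probabilities are the counts divided by 223.
Repeatedly combine the two least-probable nodes; the expected code length is the sum of the merged weights.
merge 11/223 + 13/223 → 24/223
merge 18/223 + 24/223 → 42/223
merge 26/223 + 33/223 → 59/223
merge 37/223 + 39/223 → 76/223
merge 42/223 + 46/223 → 88/223
merge 59/223 + 76/223 → 135/223
merge 88/223 + 135/223 → 1
L = 24/223 + 42/223 + 59/223 + 76/223 + 88/223 + 135/223 + 1 = 647/223 ≈ 2.901 bits/symbol.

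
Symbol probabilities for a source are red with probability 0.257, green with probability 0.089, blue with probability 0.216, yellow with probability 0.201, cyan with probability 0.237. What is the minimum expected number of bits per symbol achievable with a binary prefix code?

2.29 bits/symbol

Repeatedly combine the two least-probable nodes; the expected code length is the sum of the merged weights.
merge 89/1000 + 201/1000 → 29/100
merge 27/125 + 237/1000 → 453/1000
merge 257/1000 + 29/100 → 547/1000
merge 453/1000 + 547/1000 → 1
L = 29/100 + 453/1000 + 547/1000 + 1 = 229/100 = 2.29 bits/symbol.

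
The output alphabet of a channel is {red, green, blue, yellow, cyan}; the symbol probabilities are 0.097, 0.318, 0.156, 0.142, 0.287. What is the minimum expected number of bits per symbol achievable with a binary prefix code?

2.239 bits/symbol

Repeatedly combine the two least-probable nodes; the expected code length is the sum of the merged weights.
merge 97/1000 + 71/500 → 239/1000
merge 39/250 + 239/1000 → 79/200
merge 287/1000 + 159/500 → 121/200
merge 79/200 + 121/200 → 1
L = 239/1000 + 79/200 + 121/200 + 1 = 2239/1000 = 2.239 bits/symbol.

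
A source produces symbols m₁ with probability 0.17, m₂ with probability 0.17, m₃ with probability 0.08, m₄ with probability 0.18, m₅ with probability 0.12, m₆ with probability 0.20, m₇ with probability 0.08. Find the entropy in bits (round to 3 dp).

H = −Σ pᵢ log₂ pᵢ.
−0.17·log₂(0.17) = 0.4346
−0.17·log₂(0.17) = 0.4346
−0.08·log₂(0.08) = 0.2915
−0.18·log₂(0.18) = 0.4453
−0.12·log₂(0.12) = 0.3671
−0.20·log₂(0.20) = 0.4644
−0.08·log₂(0.08) = 0.2915
Sum ≈ 2.7290 → 2.729 bits.

2.729 bits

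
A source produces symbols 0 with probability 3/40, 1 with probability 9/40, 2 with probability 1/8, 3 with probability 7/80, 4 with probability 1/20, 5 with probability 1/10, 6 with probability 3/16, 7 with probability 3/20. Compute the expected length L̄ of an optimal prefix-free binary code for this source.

Repeatedly combine the two least-probable nodes; the expected code length is the sum of the merged weights.
merge 1/20 + 3/40 → 1/8
merge 7/80 + 1/10 → 3/16
merge 1/8 + 1/8 → 1/4
merge 3/20 + 3/16 → 27/80
merge 3/16 + 9/40 → 33/80
merge 1/4 + 27/80 → 47/80
merge 33/80 + 47/80 → 1
L = 1/8 + 3/16 + 1/4 + 27/80 + 33/80 + 47/80 + 1 = 29/10 = 2.9 bits/symbol.

2.9 bits/symbol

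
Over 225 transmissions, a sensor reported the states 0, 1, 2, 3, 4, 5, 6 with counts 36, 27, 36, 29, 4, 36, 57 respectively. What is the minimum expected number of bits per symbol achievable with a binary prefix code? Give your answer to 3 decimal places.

Probabilities are the counts divided by 225.
Repeatedly combine the two least-probable nodes; the expected code length is the sum of the merged weights.
merge 4/225 + 3/25 → 31/225
merge 29/225 + 31/225 → 4/15
merge 4/25 + 4/25 → 8/25
merge 4/25 + 19/75 → 31/75
merge 4/15 + 8/25 → 44/75
merge 31/75 + 44/75 → 1
L = 31/225 + 4/15 + 8/25 + 31/75 + 44/75 + 1 = 613/225 ≈ 2.724 bits/symbol.

2.724 bits/symbol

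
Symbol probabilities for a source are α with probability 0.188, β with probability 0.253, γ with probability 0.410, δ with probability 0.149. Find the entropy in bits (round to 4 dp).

1.8916 bits

H = −Σ pᵢ log₂ pᵢ.
−0.188·log₂(0.188) = 0.4533
−0.253·log₂(0.253) = 0.5016
−0.410·log₂(0.410) = 0.5274
−0.149·log₂(0.149) = 0.4092
Sum ≈ 1.8916 → 1.8916 bits.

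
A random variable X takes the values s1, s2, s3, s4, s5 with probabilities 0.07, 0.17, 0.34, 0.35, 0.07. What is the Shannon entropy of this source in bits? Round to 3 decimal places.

2.031 bits

H = −Σ pᵢ log₂ pᵢ.
−0.07·log₂(0.07) = 0.2686
−0.17·log₂(0.17) = 0.4346
−0.34·log₂(0.34) = 0.5292
−0.35·log₂(0.35) = 0.5301
−0.07·log₂(0.07) = 0.2686
Sum ≈ 2.0310 → 2.031 bits.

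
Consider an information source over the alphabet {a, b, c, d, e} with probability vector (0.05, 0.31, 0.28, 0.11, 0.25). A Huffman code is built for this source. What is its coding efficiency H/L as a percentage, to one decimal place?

97.4%

Entropy H = −Σ p log₂ p ≈ 2.1044 bits.
Huffman merges: 1/20+11/100→4/25; 4/25+1/4→41/100; 7/25+31/100→59/100; 41/100+59/100→1. L = 54/25 ≈ 2.1600.
Efficiency = H/L = 2.1044/2.1600 = 97.4%.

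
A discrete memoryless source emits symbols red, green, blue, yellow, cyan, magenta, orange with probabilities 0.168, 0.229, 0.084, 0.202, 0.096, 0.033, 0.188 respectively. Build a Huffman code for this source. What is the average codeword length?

Repeatedly combine the two least-probable nodes; the expected code length is the sum of the merged weights.
merge 33/1000 + 21/250 → 117/1000
merge 12/125 + 117/1000 → 213/1000
merge 21/125 + 47/250 → 89/250
merge 101/500 + 213/1000 → 83/200
merge 229/1000 + 89/250 → 117/200
merge 83/200 + 117/200 → 1
L = 117/1000 + 213/1000 + 89/250 + 83/200 + 117/200 + 1 = 1343/500 = 2.686 bits/symbol.

2.686 bits/symbol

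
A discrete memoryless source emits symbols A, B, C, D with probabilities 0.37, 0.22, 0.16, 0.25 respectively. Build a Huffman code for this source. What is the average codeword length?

Repeatedly combine the two least-probable nodes; the expected code length is the sum of the merged weights.
merge 4/25 + 11/50 → 19/50
merge 1/4 + 37/100 → 31/50
merge 19/50 + 31/50 → 1
L = 19/50 + 31/50 + 1 = 2 bits/symbol.

2 bits/symbol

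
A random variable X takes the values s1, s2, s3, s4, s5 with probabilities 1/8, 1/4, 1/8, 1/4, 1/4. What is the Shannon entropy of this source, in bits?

Each probability is a power of 1/2, so log₂(1/p) is an integer.
H = Σ p·log₂(1/p) = 1/8·3 + 1/4·2 + 1/8·3 + 1/4·2 + 1/4·2 = 2.25 bits.

2.25 bits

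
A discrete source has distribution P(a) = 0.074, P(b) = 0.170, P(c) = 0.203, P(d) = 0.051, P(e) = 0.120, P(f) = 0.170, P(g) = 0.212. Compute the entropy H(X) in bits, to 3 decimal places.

H = −Σ pᵢ log₂ pᵢ.
−0.074·log₂(0.074) = 0.2780
−0.170·log₂(0.170) = 0.4346
−0.203·log₂(0.203) = 0.4670
−0.051·log₂(0.051) = 0.2190
−0.120·log₂(0.120) = 0.3671
−0.170·log₂(0.170) = 0.4346
−0.212·log₂(0.212) = 0.4744
Sum ≈ 2.6746 → 2.675 bits.

2.675 bits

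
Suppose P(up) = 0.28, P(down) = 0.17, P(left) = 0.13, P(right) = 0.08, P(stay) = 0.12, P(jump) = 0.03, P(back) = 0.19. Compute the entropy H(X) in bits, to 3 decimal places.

H = −Σ pᵢ log₂ pᵢ.
−0.28·log₂(0.28) = 0.5142
−0.17·log₂(0.17) = 0.4346
−0.13·log₂(0.13) = 0.3826
−0.08·log₂(0.08) = 0.2915
−0.12·log₂(0.12) = 0.3671
−0.03·log₂(0.03) = 0.1518
−0.19·log₂(0.19) = 0.4552
Sum ≈ 2.5970 → 2.597 bits.

2.597 bits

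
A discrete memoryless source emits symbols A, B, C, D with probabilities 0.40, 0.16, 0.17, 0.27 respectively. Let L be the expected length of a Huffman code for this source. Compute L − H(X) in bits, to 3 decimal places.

0.034 bits

Entropy H = −Σ p log₂ p ≈ 1.8964 bits.
Huffman merges: 4/25+17/100→33/100; 27/100+33/100→3/5; 2/5+3/5→1. L = 193/100 ≈ 1.9300.
L − H = 1.9300 − 1.8964 = 0.034 bits.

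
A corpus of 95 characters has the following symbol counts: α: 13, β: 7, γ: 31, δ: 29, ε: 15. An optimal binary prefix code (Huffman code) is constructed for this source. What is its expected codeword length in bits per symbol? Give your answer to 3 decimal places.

Probabilities are the counts divided by 95.
Repeatedly combine the two least-probable nodes; the expected code length is the sum of the merged weights.
merge 7/95 + 13/95 → 4/19
merge 3/19 + 4/19 → 7/19
merge 29/95 + 31/95 → 12/19
merge 7/19 + 12/19 → 1
L = 4/19 + 7/19 + 12/19 + 1 = 42/19 ≈ 2.211 bits/symbol.

2.211 bits/symbol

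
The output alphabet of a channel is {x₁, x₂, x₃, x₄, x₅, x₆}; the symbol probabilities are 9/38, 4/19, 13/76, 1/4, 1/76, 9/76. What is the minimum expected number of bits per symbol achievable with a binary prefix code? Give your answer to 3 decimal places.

2.434 bits/symbol

Repeatedly combine the two least-probable nodes; the expected code length is the sum of the merged weights.
merge 1/76 + 9/76 → 5/38
merge 5/38 + 13/76 → 23/76
merge 4/19 + 9/38 → 17/38
merge 1/4 + 23/76 → 21/38
merge 17/38 + 21/38 → 1
L = 5/38 + 23/76 + 17/38 + 21/38 + 1 = 185/76 ≈ 2.434 bits/symbol.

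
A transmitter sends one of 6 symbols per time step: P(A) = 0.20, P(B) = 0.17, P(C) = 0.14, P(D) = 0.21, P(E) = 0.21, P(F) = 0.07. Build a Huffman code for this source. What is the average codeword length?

2.58 bits/symbol

Repeatedly combine the two least-probable nodes; the expected code length is the sum of the merged weights.
merge 7/100 + 7/50 → 21/100
merge 17/100 + 1/5 → 37/100
merge 21/100 + 21/100 → 21/50
merge 21/100 + 37/100 → 29/50
merge 21/50 + 29/50 → 1
L = 21/100 + 37/100 + 21/50 + 29/50 + 1 = 129/50 = 2.58 bits/symbol.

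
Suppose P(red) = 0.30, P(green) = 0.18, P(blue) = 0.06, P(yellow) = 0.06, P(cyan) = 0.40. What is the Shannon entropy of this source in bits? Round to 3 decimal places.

1.982 bits

H = −Σ pᵢ log₂ pᵢ.
−0.30·log₂(0.30) = 0.5211
−0.18·log₂(0.18) = 0.4453
−0.06·log₂(0.06) = 0.2435
−0.06·log₂(0.06) = 0.2435
−0.40·log₂(0.40) = 0.5288
Sum ≈ 1.9822 → 1.982 bits.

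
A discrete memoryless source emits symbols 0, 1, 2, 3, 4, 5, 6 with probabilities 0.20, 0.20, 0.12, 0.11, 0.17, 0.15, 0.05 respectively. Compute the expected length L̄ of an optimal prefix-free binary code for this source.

Repeatedly combine the two least-probable nodes; the expected code length is the sum of the merged weights.
merge 1/20 + 11/100 → 4/25
merge 3/25 + 3/20 → 27/100
merge 4/25 + 17/100 → 33/100
merge 1/5 + 1/5 → 2/5
merge 27/100 + 33/100 → 3/5
merge 2/5 + 3/5 → 1
L = 4/25 + 27/100 + 33/100 + 2/5 + 3/5 + 1 = 69/25 = 2.76 bits/symbol.

2.76 bits/symbol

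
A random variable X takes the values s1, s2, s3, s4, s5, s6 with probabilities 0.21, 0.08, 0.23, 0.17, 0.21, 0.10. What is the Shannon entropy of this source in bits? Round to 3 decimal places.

H = −Σ pᵢ log₂ pᵢ.
−0.21·log₂(0.21) = 0.4728
−0.08·log₂(0.08) = 0.2915
−0.23·log₂(0.23) = 0.4877
−0.17·log₂(0.17) = 0.4346
−0.21·log₂(0.21) = 0.4728
−0.10·log₂(0.10) = 0.3322
Sum ≈ 2.4916 → 2.492 bits.

2.492 bits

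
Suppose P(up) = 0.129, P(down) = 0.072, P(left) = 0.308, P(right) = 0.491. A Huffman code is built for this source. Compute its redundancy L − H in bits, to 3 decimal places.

Entropy H = −Σ p log₂ p ≈ 1.6816 bits.
Huffman merges: 9/125+129/1000→201/1000; 201/1000+77/250→509/1000; 491/1000+509/1000→1. L = 171/100 ≈ 1.7100.
L − H = 1.7100 − 1.6816 = 0.028 bits.

0.028 bits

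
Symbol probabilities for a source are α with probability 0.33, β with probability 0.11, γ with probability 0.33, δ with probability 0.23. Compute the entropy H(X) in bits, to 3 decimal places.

H = −Σ pᵢ log₂ pᵢ.
−0.33·log₂(0.33) = 0.5278
−0.11·log₂(0.11) = 0.3503
−0.33·log₂(0.33) = 0.5278
−0.23·log₂(0.23) = 0.4877
Sum ≈ 1.8936 → 1.894 bits.

1.894 bits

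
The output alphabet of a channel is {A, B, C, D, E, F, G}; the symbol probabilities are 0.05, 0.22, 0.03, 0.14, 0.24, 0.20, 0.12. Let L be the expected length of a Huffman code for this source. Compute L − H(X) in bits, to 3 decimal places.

Entropy H = −Σ p log₂ p ≈ 2.5711 bits.
Huffman merges: 3/100+1/20→2/25; 2/25+3/25→1/5; 7/50+1/5→17/50; 1/5+11/50→21/50; 6/25+17/50→29/50; 21/50+29/50→1. L = 131/50 ≈ 2.6200.
L − H = 2.6200 − 2.5711 = 0.049 bits.

0.049 bits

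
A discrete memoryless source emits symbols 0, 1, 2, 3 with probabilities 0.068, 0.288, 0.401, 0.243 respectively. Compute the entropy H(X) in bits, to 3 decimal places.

1.806 bits

H = −Σ pᵢ log₂ pᵢ.
−0.068·log₂(0.068) = 0.2637
−0.288·log₂(0.288) = 0.5172
−0.401·log₂(0.401) = 0.5286
−0.243·log₂(0.243) = 0.4960
Sum ≈ 1.8055 → 1.806 bits.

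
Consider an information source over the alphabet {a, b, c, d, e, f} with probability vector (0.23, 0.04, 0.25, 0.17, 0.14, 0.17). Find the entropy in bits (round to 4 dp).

H = −Σ pᵢ log₂ pᵢ.
−0.23·log₂(0.23) = 0.4877
−0.04·log₂(0.04) = 0.1858
−0.25·log₂(0.25) = 0.5000
−0.17·log₂(0.17) = 0.4346
−0.14·log₂(0.14) = 0.3971
−0.17·log₂(0.17) = 0.4346
Sum ≈ 2.4397 → 2.4397 bits.

2.4397 bits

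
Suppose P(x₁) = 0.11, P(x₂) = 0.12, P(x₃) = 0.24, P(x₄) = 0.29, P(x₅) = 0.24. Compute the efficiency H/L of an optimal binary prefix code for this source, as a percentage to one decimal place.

Entropy H = −Σ p log₂ p ≈ 2.2235 bits.
Huffman merges: 11/100+3/25→23/100; 23/100+6/25→47/100; 6/25+29/100→53/100; 47/100+53/100→1. L = 223/100 ≈ 2.2300.
Efficiency = H/L = 2.2235/2.2300 = 99.7%.

99.7%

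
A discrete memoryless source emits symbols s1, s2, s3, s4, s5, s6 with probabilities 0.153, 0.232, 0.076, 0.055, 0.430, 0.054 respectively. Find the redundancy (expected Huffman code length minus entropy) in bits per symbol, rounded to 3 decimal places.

Entropy H = −Σ p log₂ p ≈ 2.1670 bits.
Huffman merges: 27/500+11/200→109/1000; 19/250+109/1000→37/200; 153/1000+37/200→169/500; 29/125+169/500→57/100; 43/100+57/100→1. L = 1101/500 ≈ 2.2020.
L − H = 2.2020 − 2.1670 = 0.035 bits.

0.035 bits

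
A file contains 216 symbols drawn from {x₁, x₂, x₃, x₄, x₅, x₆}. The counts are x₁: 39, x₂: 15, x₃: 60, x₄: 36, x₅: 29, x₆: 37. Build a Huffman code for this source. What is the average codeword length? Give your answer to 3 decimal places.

2.542 bits/symbol

Probabilities are the counts divided by 216.
Repeatedly combine the two least-probable nodes; the expected code length is the sum of the merged weights.
merge 5/72 + 29/216 → 11/54
merge 1/6 + 37/216 → 73/216
merge 13/72 + 11/54 → 83/216
merge 5/18 + 73/216 → 133/216
merge 83/216 + 133/216 → 1
L = 11/54 + 73/216 + 83/216 + 133/216 + 1 = 61/24 ≈ 2.542 bits/symbol.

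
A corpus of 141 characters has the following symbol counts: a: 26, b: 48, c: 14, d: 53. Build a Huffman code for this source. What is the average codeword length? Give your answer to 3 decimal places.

1.908 bits/symbol

Probabilities are the counts divided by 141.
Repeatedly combine the two least-probable nodes; the expected code length is the sum of the merged weights.
merge 14/141 + 26/141 → 40/141
merge 40/141 + 16/47 → 88/141
merge 53/141 + 88/141 → 1
L = 40/141 + 88/141 + 1 = 269/141 ≈ 1.908 bits/symbol.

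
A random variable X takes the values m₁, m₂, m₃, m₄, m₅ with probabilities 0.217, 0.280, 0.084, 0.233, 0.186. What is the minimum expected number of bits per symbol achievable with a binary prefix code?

2.27 bits/symbol

Repeatedly combine the two least-probable nodes; the expected code length is the sum of the merged weights.
merge 21/250 + 93/500 → 27/100
merge 217/1000 + 233/1000 → 9/20
merge 27/100 + 7/25 → 11/20
merge 9/20 + 11/20 → 1
L = 27/100 + 9/20 + 11/20 + 1 = 227/100 = 2.27 bits/symbol.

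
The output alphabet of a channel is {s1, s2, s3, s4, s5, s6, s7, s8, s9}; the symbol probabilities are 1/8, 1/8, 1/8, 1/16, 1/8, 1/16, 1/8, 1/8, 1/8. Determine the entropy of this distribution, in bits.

3.125 bits

Each probability is a power of 1/2, so log₂(1/p) is an integer.
H = Σ p·log₂(1/p) = 1/8·3 + 1/8·3 + 1/8·3 + 1/16·4 + 1/8·3 + 1/16·4 + 1/8·3 + 1/8·3 + 1/8·3 = 3.125 bits.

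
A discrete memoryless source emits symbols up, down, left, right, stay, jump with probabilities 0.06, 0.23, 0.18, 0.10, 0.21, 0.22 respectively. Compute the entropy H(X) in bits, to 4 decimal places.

H = −Σ pᵢ log₂ pᵢ.
−0.06·log₂(0.06) = 0.2435
−0.23·log₂(0.23) = 0.4877
−0.18·log₂(0.18) = 0.4453
−0.10·log₂(0.10) = 0.3322
−0.21·log₂(0.21) = 0.4728
−0.22·log₂(0.22) = 0.4806
Sum ≈ 2.4621 → 2.4621 bits.

2.4621 bits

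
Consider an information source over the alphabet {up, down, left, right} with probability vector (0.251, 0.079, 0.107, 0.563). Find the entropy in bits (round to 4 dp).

1.6015 bits

H = −Σ pᵢ log₂ pᵢ.
−0.251·log₂(0.251) = 0.5006
−0.079·log₂(0.079) = 0.2893
−0.107·log₂(0.107) = 0.3450
−0.563·log₂(0.563) = 0.4666
Sum ≈ 1.6015 → 1.6015 bits.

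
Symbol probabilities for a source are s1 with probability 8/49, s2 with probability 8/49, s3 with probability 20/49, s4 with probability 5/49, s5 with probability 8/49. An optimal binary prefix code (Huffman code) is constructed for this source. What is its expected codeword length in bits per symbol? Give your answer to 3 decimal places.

Repeatedly combine the two least-probable nodes; the expected code length is the sum of the merged weights.
merge 5/49 + 8/49 → 13/49
merge 8/49 + 8/49 → 16/49
merge 13/49 + 16/49 → 29/49
merge 20/49 + 29/49 → 1
L = 13/49 + 16/49 + 29/49 + 1 = 107/49 ≈ 2.184 bits/symbol.

2.184 bits/symbol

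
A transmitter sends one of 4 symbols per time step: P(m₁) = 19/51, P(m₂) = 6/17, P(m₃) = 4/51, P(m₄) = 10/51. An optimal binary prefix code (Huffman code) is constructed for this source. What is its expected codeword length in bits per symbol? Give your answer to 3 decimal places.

Repeatedly combine the two least-probable nodes; the expected code length is the sum of the merged weights.
merge 4/51 + 10/51 → 14/51
merge 14/51 + 6/17 → 32/51
merge 19/51 + 32/51 → 1
L = 14/51 + 32/51 + 1 = 97/51 ≈ 1.902 bits/symbol.

1.902 bits/symbol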